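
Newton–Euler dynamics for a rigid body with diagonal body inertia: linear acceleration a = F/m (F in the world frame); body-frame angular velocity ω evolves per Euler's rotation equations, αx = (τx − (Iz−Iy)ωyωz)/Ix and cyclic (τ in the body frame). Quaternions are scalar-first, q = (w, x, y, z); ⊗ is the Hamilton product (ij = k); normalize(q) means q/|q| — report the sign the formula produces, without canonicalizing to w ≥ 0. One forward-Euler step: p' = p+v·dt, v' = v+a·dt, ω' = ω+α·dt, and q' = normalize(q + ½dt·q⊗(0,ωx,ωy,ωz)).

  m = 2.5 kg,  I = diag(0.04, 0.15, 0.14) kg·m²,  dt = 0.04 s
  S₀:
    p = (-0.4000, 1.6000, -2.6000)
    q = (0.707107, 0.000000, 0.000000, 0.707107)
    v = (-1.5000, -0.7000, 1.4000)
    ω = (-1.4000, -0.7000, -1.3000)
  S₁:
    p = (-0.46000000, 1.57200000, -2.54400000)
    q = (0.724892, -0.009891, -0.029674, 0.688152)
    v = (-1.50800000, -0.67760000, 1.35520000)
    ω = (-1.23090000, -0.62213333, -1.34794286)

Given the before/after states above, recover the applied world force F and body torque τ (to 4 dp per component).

F = (-0.5000, 1.4000, -2.8000)
τ = (0.1600, 0.1100, -0.0600)

Δv = v₁−v₀ = (-0.00800000, 0.02240000, -0.04480000)
m·(v₁−v₀)/dt = (-0.5000, 1.4000, -2.8000)
ω₁ − ω₀ = (0.16910000, 0.07786667, -0.04794286)
τ = I·(Δω/dt) + ω₀×(Iω₀) = (0.1600, 0.1100, -0.0600)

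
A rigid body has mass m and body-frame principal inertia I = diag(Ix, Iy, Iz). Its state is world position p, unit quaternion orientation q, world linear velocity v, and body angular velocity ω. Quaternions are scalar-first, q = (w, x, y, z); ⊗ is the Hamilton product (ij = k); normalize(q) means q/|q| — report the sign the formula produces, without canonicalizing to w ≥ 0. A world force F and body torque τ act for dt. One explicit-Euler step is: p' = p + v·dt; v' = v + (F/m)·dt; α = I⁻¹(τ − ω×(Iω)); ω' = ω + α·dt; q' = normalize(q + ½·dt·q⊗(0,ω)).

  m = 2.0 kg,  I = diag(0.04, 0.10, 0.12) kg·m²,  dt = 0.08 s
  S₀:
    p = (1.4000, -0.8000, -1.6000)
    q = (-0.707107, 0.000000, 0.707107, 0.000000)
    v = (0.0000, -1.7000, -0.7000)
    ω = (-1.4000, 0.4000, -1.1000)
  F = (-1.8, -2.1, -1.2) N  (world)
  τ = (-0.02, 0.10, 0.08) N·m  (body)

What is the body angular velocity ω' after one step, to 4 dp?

precession coupling ω×(Iω) = (-0.0088, -0.1232, -0.0336)
α = I⁻¹(τ − ω×Iω) = (-0.2800, 2.2320, 0.9467)
new body rate ω' = (-1.4224, 0.5786, -1.0243)

ω' = (-1.4224, 0.5786, -1.0243)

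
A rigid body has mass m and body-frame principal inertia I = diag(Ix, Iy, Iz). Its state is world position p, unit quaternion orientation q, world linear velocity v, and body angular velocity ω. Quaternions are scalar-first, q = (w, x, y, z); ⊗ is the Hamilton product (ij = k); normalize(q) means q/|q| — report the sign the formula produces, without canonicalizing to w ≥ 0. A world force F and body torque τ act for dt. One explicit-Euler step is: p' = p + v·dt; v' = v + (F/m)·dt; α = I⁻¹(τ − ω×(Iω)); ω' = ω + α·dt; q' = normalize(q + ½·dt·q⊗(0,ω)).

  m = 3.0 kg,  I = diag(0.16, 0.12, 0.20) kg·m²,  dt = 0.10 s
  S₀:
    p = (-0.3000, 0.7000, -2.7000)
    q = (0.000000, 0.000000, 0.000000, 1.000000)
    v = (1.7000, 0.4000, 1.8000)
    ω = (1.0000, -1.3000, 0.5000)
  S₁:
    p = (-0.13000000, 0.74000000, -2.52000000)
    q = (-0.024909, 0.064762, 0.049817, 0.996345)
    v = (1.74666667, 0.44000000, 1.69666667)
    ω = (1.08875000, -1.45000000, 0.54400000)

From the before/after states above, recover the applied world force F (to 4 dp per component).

F = (1.4000, 1.2000, -3.1000)

Δv = v₁−v₀ = (0.04666667, 0.04000000, -0.10333333)
m·(v₁−v₀)/dt = (1.4000, 1.2000, -3.1000)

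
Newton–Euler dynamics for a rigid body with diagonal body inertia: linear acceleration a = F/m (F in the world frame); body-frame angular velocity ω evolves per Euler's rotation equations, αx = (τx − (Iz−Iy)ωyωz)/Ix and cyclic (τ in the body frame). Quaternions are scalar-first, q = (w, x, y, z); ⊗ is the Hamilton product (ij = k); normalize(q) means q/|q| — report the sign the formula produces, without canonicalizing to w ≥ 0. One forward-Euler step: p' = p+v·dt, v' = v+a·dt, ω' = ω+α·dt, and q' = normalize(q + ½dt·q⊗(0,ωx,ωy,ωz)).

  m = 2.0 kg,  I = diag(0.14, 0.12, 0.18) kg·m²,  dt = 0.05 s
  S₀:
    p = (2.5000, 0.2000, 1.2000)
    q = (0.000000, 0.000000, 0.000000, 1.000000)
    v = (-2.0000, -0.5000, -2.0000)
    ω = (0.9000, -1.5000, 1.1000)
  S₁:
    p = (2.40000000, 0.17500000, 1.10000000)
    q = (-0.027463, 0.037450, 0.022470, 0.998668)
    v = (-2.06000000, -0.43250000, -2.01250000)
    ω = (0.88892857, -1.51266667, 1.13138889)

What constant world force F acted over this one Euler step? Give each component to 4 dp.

F = (-2.4000, 2.7000, -0.5000)

Δv = v₁−v₀ = (-0.06000000, 0.06750000, -0.01250000)
applied force F = (-2.4000, 2.7000, -0.5000)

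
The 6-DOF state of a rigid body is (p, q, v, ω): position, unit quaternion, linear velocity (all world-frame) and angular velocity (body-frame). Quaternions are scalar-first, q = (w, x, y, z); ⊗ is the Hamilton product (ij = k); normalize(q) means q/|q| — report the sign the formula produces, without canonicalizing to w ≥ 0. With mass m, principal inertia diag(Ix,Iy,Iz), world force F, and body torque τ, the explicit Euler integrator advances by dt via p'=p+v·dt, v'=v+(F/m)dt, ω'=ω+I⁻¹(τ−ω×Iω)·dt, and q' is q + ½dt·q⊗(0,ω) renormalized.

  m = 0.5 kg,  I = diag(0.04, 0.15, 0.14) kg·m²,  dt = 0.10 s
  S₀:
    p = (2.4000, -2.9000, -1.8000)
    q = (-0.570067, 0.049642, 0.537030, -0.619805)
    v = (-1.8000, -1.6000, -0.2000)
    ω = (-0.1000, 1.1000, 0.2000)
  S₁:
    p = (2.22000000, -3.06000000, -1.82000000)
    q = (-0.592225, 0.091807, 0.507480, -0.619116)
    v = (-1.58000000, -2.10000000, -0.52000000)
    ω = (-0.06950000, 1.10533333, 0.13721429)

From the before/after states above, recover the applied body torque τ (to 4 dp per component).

ω₁ − ω₀ = (0.03050000, 0.00533333, -0.06278571)
applied torque τ = (0.0100, 0.0100, -0.1000)

τ = (0.0100, 0.0100, -0.1000)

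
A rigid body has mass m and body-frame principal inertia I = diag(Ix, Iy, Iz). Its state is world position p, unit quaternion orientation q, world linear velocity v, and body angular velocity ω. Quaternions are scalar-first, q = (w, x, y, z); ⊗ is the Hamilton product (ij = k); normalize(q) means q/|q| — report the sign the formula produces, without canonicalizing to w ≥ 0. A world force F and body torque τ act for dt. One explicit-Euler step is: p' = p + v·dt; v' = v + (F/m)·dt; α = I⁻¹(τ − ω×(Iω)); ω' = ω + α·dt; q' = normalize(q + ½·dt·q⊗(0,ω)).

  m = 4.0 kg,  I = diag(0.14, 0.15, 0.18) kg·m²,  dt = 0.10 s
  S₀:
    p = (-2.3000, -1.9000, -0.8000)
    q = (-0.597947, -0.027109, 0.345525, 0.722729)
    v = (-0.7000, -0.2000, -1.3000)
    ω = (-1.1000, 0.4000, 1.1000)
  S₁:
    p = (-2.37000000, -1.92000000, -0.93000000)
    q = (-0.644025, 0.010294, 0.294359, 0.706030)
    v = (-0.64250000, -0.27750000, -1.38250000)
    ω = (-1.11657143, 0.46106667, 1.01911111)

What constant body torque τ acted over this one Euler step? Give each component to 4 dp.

rate change Δω = (-0.01657143, 0.06106667, -0.08088889)
gyro term ω₀×Iω₀ = (0.0132, 0.0484, -0.0044)
I·α + gyro = (-0.0100, 0.1400, -0.1500)

τ = (-0.0100, 0.1400, -0.1500)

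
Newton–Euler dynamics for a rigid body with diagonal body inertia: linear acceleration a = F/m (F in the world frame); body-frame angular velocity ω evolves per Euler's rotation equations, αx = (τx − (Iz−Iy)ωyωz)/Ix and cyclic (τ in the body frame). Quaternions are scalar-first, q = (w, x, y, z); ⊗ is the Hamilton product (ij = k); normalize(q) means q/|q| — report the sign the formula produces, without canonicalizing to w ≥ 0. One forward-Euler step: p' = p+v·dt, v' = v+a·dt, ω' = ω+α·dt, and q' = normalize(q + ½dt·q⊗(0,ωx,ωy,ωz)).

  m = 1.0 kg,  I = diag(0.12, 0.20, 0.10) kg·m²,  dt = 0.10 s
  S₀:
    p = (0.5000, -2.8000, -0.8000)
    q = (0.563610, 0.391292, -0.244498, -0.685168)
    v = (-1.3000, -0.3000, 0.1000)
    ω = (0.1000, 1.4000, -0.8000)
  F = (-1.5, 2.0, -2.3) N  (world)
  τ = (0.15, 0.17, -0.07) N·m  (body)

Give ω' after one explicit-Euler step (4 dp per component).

angular accel α = (0.3167, 0.8580, -0.8120)
ω + α·dt = (0.1317, 1.4858, -0.8812)

ω' = (0.1317, 1.4858, -0.8812)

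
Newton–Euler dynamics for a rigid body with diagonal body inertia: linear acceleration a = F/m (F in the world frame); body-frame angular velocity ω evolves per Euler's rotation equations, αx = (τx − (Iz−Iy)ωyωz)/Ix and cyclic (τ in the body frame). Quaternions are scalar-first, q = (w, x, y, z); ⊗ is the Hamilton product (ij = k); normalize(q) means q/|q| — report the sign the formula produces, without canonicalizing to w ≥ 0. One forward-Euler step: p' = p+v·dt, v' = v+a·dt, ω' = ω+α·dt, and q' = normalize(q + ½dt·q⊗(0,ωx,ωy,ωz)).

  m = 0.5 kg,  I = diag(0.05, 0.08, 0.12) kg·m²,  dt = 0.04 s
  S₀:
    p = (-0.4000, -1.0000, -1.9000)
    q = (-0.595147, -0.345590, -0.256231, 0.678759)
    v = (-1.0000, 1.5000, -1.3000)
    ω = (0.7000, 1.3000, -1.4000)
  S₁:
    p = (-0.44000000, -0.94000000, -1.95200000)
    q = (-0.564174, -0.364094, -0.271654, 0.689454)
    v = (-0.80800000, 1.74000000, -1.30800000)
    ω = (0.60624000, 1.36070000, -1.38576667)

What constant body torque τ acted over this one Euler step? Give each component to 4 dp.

τ = (-0.1900, 0.1900, 0.0700)

Δω = ω₁−ω₀ = (-0.09376000, 0.06070000, 0.01423333)
gyro term ω₀×Iω₀ = (-0.0728, 0.0686, 0.0273)
applied torque τ = (-0.1900, 0.1900, 0.0700)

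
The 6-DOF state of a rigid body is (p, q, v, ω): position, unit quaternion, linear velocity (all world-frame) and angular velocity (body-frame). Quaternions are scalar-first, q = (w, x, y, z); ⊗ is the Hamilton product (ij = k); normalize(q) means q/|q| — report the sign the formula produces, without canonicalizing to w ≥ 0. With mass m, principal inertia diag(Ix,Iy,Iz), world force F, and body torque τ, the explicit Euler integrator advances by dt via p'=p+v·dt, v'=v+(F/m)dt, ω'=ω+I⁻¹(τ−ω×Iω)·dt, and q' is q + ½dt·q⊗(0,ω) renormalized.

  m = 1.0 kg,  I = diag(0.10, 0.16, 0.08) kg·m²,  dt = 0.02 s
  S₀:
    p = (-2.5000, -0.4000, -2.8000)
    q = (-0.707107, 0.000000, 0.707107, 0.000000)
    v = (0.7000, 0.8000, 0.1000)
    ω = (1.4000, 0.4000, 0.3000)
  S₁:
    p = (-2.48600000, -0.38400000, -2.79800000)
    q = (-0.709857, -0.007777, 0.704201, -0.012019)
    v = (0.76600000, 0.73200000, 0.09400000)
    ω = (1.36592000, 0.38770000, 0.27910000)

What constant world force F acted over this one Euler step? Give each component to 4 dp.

velocity change Δv = (0.06600000, -0.06800000, -0.00600000)
F = m·Δv/dt = (3.3000, -3.4000, -0.3000)

F = (3.3000, -3.4000, -0.3000)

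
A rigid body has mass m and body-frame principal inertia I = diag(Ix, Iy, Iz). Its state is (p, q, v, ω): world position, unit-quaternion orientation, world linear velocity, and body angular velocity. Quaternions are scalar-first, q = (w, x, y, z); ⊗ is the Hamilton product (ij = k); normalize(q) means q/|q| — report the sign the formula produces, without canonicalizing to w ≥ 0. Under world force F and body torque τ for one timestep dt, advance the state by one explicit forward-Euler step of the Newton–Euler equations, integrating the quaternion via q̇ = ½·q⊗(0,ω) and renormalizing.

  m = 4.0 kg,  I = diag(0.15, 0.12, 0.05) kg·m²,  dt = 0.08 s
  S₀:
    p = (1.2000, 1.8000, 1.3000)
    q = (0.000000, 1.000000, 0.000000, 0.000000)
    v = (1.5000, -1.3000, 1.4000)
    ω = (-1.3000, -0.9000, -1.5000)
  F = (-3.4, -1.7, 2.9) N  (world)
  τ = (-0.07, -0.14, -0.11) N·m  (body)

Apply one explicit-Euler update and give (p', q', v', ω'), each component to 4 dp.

p' = (1.3200, 1.6960, 1.4120)
q' = (0.0518, 0.9962, 0.0598, -0.0359)
v' = (1.4320, -1.3340, 1.4580)
ω' = (-1.2869, -1.1233, -1.6198)

gyro term ω×Iω = (-0.0945, 0.1950, -0.0351)
(τ − ω×Iω)/I = (0.1633, -2.7917, -1.4980)
ω' = ω + α·dt = (-1.2869, -1.1233, -1.6198)
Hamilton product q⊗(0,ω) = (1.3000000, 0.0000000, 1.5000000, -0.9000000)
updated quaternion q' = (0.0518, 0.9962, 0.0598, -0.0359)
p' = p + v·dt = (1.3200, 1.6960, 1.4120)
new velocity v' = (1.4320, -1.3340, 1.4580)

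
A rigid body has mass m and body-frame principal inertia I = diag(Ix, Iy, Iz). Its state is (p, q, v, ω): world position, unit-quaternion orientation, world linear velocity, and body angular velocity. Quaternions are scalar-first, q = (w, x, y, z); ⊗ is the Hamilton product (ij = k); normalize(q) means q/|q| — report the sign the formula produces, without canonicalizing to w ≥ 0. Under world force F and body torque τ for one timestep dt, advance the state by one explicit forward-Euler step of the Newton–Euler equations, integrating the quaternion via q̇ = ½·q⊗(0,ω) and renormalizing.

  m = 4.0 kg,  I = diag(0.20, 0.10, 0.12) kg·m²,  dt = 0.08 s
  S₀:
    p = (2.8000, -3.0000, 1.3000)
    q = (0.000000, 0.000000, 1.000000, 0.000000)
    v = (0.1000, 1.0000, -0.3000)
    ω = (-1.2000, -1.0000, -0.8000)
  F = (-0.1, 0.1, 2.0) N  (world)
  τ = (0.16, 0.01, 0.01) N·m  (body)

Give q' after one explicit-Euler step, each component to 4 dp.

Hamilton product q⊗(0,ω) = (1.0000000, -0.8000000, 0.0000000, 1.2000000)
q' = normalize(q + ½dt·q⊗(0,ω)) = (0.0399, -0.0319, 0.9975, 0.0479)

q' = (0.0399, -0.0319, 0.9975, 0.0479)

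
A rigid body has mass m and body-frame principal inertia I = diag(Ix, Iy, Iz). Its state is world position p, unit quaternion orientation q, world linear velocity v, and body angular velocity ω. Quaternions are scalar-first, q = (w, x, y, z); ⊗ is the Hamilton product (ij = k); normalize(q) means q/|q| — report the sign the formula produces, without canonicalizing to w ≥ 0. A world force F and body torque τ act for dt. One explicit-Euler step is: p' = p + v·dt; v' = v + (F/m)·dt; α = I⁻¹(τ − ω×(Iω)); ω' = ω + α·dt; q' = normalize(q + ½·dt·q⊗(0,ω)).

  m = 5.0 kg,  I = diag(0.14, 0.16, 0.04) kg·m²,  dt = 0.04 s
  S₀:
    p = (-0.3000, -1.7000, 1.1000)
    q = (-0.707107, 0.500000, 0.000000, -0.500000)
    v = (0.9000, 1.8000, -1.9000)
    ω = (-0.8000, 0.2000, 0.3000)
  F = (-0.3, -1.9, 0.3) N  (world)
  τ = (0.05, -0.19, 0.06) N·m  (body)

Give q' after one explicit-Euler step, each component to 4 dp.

q' = (-0.6960, 0.5132, 0.0022, -0.5022)

Hamilton product q⊗(0,ω) = (0.5500000, 0.6656856, 0.1085786, -0.1121321)
q + ½dt·q⊗(0,ω), renormalized = (-0.6960, 0.5132, 0.0022, -0.5022)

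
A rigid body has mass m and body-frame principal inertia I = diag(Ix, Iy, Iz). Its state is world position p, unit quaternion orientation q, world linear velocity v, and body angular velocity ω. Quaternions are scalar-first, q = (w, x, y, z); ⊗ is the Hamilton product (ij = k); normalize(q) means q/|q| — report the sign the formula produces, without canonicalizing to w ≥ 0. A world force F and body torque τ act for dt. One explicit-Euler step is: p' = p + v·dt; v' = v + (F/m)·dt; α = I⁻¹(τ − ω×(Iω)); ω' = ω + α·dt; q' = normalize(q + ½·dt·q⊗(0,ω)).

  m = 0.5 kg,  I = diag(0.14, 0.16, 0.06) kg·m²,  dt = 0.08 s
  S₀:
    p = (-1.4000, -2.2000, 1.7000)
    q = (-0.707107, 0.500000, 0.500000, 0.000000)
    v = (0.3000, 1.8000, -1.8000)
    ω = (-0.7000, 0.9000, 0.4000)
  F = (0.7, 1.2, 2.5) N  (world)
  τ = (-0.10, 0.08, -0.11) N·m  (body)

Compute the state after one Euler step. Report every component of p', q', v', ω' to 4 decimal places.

p' = (-1.3760, -2.0560, 1.5560)
q' = (-0.7103, 0.5272, 0.4660, 0.0207)
v' = (0.4120, 1.9920, -1.4000)
ω' = (-0.7366, 0.9512, 0.2701)

(τ − ω×Iω)/I = (-0.4571, 0.6400, -1.6233)
ω' = ω + α·dt = (-0.7366, 0.9512, 0.2701)
Hamilton product q⊗(0,ω) = (-0.1000000, 0.6949749, -0.8363963, 0.5171572)
updated quaternion q' = (-0.7103, 0.5272, 0.4660, 0.0207)
a = (1.4000, 2.4000, 5.0000)
p' = p + v·dt = (-1.3760, -2.0560, 1.5560)
v' = v + a·dt = (0.4120, 1.9920, -1.4000)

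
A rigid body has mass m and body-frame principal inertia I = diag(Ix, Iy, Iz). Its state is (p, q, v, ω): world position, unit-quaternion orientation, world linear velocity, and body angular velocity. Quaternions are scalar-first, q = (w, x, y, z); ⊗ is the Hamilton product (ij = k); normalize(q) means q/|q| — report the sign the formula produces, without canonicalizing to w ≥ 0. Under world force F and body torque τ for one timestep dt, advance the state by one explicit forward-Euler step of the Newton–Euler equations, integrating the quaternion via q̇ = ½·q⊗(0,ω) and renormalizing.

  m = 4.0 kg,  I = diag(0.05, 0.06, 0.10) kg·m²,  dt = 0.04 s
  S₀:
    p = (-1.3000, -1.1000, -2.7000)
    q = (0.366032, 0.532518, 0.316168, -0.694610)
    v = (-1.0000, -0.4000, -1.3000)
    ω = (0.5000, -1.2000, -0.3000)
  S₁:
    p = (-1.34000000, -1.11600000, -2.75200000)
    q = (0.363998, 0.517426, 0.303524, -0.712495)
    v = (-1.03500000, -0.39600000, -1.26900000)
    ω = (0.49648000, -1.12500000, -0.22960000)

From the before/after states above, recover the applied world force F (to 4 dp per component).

v₁ − v₀ = (-0.03500000, 0.00400000, 0.03100000)
applied force F = (-3.5000, 0.4000, 3.1000)

F = (-3.5000, 0.4000, 3.1000)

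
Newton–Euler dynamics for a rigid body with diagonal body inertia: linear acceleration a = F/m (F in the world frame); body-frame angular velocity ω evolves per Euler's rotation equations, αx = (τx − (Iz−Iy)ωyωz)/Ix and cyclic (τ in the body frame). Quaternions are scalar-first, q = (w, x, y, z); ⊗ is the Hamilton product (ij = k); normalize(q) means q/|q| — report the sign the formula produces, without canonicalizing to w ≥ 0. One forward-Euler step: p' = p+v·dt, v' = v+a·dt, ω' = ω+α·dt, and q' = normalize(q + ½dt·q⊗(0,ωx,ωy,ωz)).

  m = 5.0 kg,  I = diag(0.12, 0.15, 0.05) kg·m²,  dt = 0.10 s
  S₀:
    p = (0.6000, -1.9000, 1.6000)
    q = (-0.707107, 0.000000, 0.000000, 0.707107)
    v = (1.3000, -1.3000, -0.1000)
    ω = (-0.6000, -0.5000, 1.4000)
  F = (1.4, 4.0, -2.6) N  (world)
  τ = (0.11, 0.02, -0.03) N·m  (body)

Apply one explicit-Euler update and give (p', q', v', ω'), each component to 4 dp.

p' = (0.7300, -2.0300, 1.5900)
q' = (-0.7542, 0.0388, -0.0035, 0.6555)
v' = (1.3280, -1.2200, -0.1520)
ω' = (-0.5667, -0.4475, 1.3220)

a = F/m = (0.2800, 0.8000, -0.5200)
p + v·dt = (0.7300, -2.0300, 1.5900)
new velocity v' = (1.3280, -1.2200, -0.1520)
gyro term ω×Iω = (0.0700, -0.0588, 0.0090)
(τ − ω×Iω)/I = (0.3333, 0.5253, -0.7800)
new body rate ω' = (-0.5667, -0.4475, 1.3220)
Hamilton product q⊗(0,ω) = (-0.9899498, 0.7778177, -0.0707107, -0.9899498)
q' = normalize(q + ½dt·q⊗(0,ω)) = (-0.7542, 0.0388, -0.0035, 0.6555)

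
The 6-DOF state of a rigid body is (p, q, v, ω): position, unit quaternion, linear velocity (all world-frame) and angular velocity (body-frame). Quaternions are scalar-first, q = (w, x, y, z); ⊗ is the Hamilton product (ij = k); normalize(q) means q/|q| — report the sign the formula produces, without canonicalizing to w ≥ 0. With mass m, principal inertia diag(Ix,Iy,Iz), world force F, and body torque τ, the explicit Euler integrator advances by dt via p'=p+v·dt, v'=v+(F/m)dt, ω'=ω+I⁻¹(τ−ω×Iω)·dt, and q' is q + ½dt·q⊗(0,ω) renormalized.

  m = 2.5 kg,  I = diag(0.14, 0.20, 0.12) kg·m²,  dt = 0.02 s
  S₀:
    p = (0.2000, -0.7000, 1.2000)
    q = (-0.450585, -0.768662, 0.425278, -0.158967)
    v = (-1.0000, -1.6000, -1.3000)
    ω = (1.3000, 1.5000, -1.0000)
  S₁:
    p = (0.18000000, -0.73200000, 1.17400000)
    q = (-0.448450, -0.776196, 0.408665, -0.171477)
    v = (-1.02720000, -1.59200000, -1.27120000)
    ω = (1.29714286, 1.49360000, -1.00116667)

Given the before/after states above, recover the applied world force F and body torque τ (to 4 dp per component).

ω₁ − ω₀ = (-0.00285714, -0.00640000, -0.00116667)
applied torque τ = (0.1000, -0.0900, 0.1100)
v₁ − v₀ = (-0.02720000, 0.00800000, 0.02880000)
applied force F = (-3.4000, 1.0000, 3.6000)

F = (-3.4000, 1.0000, 3.6000)
τ = (0.1000, -0.0900, 0.1100)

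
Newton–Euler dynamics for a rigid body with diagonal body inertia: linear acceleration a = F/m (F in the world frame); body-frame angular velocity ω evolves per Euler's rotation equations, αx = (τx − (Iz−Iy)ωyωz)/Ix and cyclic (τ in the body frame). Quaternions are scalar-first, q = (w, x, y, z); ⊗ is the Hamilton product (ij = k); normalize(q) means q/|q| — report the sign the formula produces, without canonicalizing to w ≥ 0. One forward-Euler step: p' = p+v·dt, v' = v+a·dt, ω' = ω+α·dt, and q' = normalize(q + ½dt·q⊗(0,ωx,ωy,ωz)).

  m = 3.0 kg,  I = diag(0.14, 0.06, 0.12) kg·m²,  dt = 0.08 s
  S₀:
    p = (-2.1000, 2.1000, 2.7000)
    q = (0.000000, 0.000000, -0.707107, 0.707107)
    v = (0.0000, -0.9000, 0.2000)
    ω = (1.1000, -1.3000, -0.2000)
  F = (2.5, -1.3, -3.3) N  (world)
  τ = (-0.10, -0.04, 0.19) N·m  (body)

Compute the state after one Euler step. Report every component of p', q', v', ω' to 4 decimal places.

new position p' = (-2.1000, 2.0280, 2.7160)
new velocity v' = (0.0667, -0.9347, 0.1120)
ω×(Iω) gyroscopic = (0.0156, -0.0044, 0.1144)
α = I⁻¹(τ − ω×Iω) = (-0.8257, -0.5933, 0.6300)
ω + α·dt = (1.0339, -1.3475, -0.1496)
q⊗(0,ω) = (-0.7778177, 1.0606605, 0.7778177, 0.7778177)
q' = normalize(q + ½dt·q⊗(0,ω)) = (-0.0310, 0.0423, -0.6744, 0.7365)

p' = (-2.1000, 2.0280, 2.7160)
q' = (-0.0310, 0.0423, -0.6744, 0.7365)
v' = (0.0667, -0.9347, 0.1120)
ω' = (1.0339, -1.3475, -0.1496)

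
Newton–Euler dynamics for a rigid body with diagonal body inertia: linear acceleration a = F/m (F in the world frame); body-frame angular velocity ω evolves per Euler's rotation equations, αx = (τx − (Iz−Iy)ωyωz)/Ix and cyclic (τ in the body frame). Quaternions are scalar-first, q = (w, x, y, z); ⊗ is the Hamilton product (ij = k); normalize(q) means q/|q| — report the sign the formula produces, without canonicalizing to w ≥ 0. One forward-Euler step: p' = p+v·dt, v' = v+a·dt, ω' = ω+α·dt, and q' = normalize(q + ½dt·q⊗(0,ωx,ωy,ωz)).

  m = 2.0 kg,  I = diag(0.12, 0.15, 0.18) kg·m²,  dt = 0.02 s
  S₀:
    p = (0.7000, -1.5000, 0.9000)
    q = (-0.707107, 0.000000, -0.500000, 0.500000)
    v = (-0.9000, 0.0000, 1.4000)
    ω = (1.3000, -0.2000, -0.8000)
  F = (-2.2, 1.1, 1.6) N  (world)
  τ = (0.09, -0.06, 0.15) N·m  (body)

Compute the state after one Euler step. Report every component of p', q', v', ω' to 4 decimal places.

p' = (0.6820, -1.5000, 0.9280)
q' = (-0.7040, -0.0042, -0.4920, 0.5121)
v' = (-0.9220, 0.0110, 1.4160)
ω' = (1.3142, -0.2163, -0.7825)

ω×(Iω) gyroscopic = (0.0048, 0.0624, -0.0078)
(τ − ω×Iω)/I = (0.7100, -0.8160, 0.8767)
ω' = ω + α·dt = (1.3142, -0.2163, -0.7825)
Hamilton product q⊗(0,ω) = (0.3000000, -0.4192391, 0.7914214, 1.2156856)
updated quaternion q' = (-0.7040, -0.0042, -0.4920, 0.5121)
linear accel F/m = (-1.1000, 0.5500, 0.8000)
p + v·dt = (0.6820, -1.5000, 0.9280)
new velocity v' = (-0.9220, 0.0110, 1.4160)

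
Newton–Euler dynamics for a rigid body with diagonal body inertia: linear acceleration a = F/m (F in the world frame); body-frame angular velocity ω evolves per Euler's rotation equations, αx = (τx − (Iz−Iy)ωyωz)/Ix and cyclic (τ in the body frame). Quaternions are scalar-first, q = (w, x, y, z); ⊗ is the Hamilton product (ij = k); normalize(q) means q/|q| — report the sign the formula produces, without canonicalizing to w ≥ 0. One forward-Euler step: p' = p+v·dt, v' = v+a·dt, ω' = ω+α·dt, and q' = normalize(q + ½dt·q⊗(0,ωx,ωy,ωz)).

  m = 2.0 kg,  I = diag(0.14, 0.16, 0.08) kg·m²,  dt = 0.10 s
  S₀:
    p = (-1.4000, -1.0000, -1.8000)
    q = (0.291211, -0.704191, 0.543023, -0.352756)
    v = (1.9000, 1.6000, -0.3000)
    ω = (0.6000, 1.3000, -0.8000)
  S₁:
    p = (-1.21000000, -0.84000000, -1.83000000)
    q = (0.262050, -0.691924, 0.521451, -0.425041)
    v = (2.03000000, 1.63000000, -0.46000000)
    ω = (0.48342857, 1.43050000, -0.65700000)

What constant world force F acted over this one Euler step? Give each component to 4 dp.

velocity change Δv = (0.13000000, 0.03000000, -0.16000000)
F = m·Δv/dt = (2.6000, 0.6000, -3.2000)

F = (2.6000, 0.6000, -3.2000)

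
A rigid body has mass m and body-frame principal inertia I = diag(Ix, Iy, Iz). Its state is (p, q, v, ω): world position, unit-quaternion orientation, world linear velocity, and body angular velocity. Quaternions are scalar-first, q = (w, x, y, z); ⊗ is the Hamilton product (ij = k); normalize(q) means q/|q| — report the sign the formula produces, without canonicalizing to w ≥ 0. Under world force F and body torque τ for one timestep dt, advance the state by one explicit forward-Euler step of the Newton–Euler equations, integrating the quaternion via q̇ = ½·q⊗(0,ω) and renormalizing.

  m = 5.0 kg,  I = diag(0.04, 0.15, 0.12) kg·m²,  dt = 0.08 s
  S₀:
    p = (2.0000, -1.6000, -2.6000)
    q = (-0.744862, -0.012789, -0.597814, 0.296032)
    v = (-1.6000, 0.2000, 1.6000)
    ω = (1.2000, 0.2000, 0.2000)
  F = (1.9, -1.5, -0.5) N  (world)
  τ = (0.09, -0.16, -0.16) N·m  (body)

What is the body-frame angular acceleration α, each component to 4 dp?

α = (2.2800, -0.9387, -1.5533)

precession coupling ω×(Iω) = (-0.0012, -0.0192, 0.0264)
(τ − ω×Iω)/I = (2.2800, -0.9387, -1.5533)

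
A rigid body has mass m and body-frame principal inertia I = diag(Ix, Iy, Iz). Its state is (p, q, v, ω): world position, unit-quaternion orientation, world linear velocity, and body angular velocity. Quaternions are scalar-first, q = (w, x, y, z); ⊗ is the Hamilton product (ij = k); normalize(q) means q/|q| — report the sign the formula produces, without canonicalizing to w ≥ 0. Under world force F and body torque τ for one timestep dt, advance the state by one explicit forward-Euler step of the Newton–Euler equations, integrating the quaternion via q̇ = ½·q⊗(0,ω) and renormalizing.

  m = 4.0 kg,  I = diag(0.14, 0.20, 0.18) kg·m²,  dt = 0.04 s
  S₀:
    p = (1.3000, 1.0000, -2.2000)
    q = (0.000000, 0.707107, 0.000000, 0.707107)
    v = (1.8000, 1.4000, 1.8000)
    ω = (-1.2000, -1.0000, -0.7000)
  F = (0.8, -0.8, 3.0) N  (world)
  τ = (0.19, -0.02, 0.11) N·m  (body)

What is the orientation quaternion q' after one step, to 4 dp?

2q̇ = q⊗(0,ω) = (1.3435033, 0.7071070, -0.3535535, -0.7071070)
q + ½dt·q⊗(0,ω), renormalized = (0.0269, 0.7208, -0.0071, 0.6926)

q' = (0.0269, 0.7208, -0.0071, 0.6926)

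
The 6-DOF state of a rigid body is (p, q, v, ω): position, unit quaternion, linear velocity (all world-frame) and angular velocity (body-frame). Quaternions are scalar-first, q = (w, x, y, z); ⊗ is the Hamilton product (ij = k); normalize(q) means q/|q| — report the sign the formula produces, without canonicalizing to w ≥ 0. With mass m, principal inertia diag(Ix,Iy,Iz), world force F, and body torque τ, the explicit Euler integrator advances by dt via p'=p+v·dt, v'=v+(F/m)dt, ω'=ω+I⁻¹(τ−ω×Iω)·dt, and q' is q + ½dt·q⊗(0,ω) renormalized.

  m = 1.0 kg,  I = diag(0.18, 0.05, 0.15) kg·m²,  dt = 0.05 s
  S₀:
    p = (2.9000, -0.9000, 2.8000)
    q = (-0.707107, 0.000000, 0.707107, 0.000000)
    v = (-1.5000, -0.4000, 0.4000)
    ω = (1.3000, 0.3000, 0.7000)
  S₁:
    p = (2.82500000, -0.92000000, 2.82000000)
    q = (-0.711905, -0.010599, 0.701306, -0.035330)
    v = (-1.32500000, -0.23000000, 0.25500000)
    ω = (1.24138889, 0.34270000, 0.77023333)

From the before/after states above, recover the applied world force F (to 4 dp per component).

v₁ − v₀ = (0.17500000, 0.17000000, -0.14500000)
F = m·Δv/dt = (3.5000, 3.4000, -2.9000)

F = (3.5000, 3.4000, -2.9000)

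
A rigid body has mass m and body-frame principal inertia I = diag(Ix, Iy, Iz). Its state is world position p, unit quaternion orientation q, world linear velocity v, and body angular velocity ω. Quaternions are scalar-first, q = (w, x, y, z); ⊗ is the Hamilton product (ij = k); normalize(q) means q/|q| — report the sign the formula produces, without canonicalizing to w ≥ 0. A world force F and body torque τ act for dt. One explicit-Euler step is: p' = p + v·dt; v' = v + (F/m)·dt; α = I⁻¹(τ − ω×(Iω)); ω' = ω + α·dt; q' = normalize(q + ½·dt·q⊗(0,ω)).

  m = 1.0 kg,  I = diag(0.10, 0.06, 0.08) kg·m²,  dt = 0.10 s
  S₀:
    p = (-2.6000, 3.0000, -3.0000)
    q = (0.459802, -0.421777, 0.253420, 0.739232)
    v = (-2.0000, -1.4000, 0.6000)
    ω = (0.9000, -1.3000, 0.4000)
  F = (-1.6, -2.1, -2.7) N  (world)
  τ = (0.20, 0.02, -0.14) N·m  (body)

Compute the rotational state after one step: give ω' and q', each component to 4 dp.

ω' = (1.1104, -1.2787, 0.1665)
q' = (0.4789, -0.3468, 0.2644, 0.7619)

gyro term ω×Iω = (-0.0104, 0.0072, 0.0468)
angular accel α = (2.1040, 0.2133, -2.3350)
ω' = ω + α·dt = (1.1104, -1.2787, 0.1665)
Hamilton product q⊗(0,ω) = (0.4133525, 1.4761914, 0.2362770, 0.5041529)
q' = normalize(q + ½dt·q⊗(0,ω)) = (0.4789, -0.3468, 0.2644, 0.7619)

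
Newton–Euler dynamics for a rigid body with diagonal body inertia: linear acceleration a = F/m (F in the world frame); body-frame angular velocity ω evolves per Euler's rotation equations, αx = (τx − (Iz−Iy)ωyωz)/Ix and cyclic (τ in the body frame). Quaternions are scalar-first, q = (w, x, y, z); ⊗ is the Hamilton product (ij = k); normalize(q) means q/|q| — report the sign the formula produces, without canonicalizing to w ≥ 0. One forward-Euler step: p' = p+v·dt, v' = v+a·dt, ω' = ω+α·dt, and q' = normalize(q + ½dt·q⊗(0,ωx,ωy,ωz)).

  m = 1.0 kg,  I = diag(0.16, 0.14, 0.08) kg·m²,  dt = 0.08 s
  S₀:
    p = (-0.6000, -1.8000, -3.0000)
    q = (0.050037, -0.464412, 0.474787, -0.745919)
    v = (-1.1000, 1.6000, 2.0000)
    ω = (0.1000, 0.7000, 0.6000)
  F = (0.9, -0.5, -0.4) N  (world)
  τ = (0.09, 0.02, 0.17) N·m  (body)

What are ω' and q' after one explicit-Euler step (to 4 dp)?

gyro term ω×Iω = (-0.0252, 0.0048, -0.0014)
angular accel α = (0.7200, 0.1086, 2.1425)
ω + α·dt = (0.1576, 0.7087, 0.7714)
q⊗(0,ω) = (0.1616417, 0.8120192, 0.2390812, -0.3425449)
q' = normalize(q + ½dt·q⊗(0,ω)) = (0.0565, -0.4316, 0.4840, -0.7591)

ω' = (0.1576, 0.7087, 0.7714)
q' = (0.0565, -0.4316, 0.4840, -0.7591)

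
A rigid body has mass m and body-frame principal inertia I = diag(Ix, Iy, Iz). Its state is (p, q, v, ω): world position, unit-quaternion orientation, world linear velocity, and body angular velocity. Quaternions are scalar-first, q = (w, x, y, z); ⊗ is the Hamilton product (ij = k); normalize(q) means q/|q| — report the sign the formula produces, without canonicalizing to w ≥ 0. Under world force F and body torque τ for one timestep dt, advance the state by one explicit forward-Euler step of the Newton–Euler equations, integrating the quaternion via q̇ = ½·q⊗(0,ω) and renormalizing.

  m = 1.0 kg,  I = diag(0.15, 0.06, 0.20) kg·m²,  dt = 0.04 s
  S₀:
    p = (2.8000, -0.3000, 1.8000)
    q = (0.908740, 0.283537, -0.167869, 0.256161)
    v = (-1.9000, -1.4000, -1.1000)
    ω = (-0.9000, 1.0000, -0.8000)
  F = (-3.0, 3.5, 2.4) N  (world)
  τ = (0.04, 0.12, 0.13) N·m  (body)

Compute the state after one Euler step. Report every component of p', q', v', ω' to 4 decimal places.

p' = (2.7240, -0.3560, 1.7560)
q' = (0.9208, 0.2646, -0.1497, 0.2442)
v' = (-2.0200, -1.2600, -1.0040)
ω' = (-0.8595, 1.1040, -0.7902)

angular accel α = (1.0133, 2.6000, 0.2450)
ω' = ω + α·dt = (-0.8595, 1.1040, -0.7902)
q⊗(0,ω) = (0.6279811, -0.9397318, 0.9050247, -0.5945371)
q' = normalize(q + ½dt·q⊗(0,ω)) = (0.9208, 0.2646, -0.1497, 0.2442)
p' = p + v·dt = (2.7240, -0.3560, 1.7560)
v + (F/m)dt = (-2.0200, -1.2600, -1.0040)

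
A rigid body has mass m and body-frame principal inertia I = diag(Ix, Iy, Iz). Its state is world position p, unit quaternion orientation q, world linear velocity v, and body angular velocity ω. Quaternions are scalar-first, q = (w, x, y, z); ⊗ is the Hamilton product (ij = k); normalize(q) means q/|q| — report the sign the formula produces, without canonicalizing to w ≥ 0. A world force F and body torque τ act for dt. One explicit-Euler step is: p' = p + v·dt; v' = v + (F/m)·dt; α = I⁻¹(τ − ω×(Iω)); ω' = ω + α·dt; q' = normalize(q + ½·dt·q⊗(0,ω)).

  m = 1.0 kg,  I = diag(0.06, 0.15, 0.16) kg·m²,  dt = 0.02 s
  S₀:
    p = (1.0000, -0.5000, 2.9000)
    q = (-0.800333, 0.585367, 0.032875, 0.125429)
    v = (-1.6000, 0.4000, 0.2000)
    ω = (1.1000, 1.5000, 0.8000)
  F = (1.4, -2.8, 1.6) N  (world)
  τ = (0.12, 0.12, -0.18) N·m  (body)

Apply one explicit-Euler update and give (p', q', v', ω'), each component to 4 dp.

p' = (0.9680, -0.4920, 2.9040)
q' = (-0.8081, 0.5748, 0.0176, 0.1274)
v' = (-1.5720, 0.3440, 0.2320)
ω' = (1.1360, 1.5277, 0.7589)

ω×(Iω) gyroscopic = (0.0120, -0.0880, 0.1485)
(τ − ω×Iω)/I = (1.8000, 1.3867, -2.0531)
ω + α·dt = (1.1360, 1.5277, 0.7589)
Hamilton product q⊗(0,ω) = (-0.7935594, -1.0422098, -1.5308212, 0.2016216)
updated quaternion q' = (-0.8081, 0.5748, 0.0176, 0.1274)
a = (1.4000, -2.8000, 1.6000)
p + v·dt = (0.9680, -0.4920, 2.9040)
v' = v + a·dt = (-1.5720, 0.3440, 0.2320)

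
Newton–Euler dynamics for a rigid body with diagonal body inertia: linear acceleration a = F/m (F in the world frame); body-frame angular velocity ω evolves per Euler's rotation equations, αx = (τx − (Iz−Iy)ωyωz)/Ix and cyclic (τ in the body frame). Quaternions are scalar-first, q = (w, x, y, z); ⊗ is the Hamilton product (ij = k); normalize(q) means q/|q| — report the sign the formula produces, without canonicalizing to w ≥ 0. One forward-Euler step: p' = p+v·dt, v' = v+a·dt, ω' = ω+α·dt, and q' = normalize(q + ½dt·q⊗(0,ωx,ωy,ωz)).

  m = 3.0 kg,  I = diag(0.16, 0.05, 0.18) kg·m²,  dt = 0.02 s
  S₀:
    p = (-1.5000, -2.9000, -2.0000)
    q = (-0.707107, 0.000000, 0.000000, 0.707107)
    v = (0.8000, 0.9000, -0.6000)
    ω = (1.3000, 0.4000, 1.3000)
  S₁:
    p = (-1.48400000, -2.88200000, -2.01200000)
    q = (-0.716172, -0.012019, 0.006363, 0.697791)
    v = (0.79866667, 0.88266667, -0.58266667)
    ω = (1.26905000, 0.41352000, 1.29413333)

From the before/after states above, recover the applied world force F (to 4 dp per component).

v₁ − v₀ = (-0.00133333, -0.01733333, 0.01733333)
m·(v₁−v₀)/dt = (-0.2000, -2.6000, 2.6000)

F = (-0.2000, -2.6000, 2.6000)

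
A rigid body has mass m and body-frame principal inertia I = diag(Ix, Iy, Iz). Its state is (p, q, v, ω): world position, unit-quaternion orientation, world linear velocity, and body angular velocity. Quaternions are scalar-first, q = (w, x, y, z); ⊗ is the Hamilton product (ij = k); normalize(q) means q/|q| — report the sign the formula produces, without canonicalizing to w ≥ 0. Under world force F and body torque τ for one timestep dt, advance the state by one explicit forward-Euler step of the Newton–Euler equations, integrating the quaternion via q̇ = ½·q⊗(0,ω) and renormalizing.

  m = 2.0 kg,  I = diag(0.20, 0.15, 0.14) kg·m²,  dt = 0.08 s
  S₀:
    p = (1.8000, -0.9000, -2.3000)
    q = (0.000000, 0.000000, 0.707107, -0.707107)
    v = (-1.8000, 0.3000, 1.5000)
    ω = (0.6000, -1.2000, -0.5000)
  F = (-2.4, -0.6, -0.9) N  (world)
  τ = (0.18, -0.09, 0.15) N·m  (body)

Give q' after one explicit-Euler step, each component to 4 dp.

q' = (0.0198, -0.0480, 0.6890, -0.7229)

2q̇ = q⊗(0,ω) = (0.4949749, -1.2020819, -0.4242642, -0.4242642)
updated quaternion q' = (0.0198, -0.0480, 0.6890, -0.7229)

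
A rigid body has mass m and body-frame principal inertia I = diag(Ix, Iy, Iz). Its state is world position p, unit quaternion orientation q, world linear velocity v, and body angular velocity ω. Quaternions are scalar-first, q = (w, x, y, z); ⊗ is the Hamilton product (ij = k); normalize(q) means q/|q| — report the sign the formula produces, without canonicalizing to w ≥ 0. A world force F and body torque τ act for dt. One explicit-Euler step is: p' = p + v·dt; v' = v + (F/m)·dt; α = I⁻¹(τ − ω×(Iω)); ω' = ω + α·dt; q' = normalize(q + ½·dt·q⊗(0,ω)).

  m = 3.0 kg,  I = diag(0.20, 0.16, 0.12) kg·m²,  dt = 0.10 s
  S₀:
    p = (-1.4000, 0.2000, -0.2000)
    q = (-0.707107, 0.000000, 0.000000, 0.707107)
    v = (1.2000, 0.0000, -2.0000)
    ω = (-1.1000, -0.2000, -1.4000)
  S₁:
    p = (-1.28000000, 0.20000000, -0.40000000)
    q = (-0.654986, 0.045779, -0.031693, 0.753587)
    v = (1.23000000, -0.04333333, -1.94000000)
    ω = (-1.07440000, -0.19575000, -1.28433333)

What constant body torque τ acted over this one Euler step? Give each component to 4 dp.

Δω = ω₁−ω₀ = (0.02560000, 0.00425000, 0.11566667)
I·α + gyro = (0.0400, 0.1300, 0.1300)

τ = (0.0400, 0.1300, 0.1300)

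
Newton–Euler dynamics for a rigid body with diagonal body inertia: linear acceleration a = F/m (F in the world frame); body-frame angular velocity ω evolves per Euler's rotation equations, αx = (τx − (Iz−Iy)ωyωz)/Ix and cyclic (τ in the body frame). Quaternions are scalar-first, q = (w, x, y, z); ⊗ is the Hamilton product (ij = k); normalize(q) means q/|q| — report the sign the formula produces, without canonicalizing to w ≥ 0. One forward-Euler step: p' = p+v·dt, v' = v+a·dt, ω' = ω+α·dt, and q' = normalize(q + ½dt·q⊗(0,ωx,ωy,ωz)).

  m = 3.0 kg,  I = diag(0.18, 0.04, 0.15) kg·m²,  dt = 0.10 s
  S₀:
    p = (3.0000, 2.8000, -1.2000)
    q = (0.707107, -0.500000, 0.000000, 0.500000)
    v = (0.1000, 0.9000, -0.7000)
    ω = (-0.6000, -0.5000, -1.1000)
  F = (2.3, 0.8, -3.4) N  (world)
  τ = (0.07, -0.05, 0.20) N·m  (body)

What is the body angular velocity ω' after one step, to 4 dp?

gyro term ω×Iω = (0.0605, 0.0198, -0.0420)
angular accel α = (0.0528, -1.7450, 1.6133)
ω + α·dt = (-0.5947, -0.6745, -0.9387)

ω' = (-0.5947, -0.6745, -0.9387)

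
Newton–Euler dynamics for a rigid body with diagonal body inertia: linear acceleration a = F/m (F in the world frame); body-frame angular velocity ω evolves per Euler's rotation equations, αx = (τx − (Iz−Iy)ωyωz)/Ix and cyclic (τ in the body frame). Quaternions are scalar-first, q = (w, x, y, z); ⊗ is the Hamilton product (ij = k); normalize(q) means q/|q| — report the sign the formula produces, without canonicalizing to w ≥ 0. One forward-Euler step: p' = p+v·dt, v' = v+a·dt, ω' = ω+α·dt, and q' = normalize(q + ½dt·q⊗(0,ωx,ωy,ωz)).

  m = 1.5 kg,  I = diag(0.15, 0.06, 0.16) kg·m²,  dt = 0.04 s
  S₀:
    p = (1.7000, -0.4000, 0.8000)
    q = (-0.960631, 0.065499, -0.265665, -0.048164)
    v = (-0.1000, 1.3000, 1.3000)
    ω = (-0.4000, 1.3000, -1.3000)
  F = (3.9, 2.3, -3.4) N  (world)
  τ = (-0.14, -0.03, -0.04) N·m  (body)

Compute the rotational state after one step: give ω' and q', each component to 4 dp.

ω×(Iω) gyroscopic = (-0.1690, -0.0052, 0.0468)
(τ − ω×Iω)/I = (0.1933, -0.4133, -0.5425)
ω' = ω + α·dt = (-0.3923, 1.2835, -1.3217)
Hamilton product q⊗(0,ω) = (0.3089509, 0.7922301, -1.1444060, 1.2277030)
q' = normalize(q + ½dt·q⊗(0,ω)) = (-0.9538, 0.0813, -0.2883, -0.0236)

ω' = (-0.3923, 1.2835, -1.3217)
q' = (-0.9538, 0.0813, -0.2883, -0.0236)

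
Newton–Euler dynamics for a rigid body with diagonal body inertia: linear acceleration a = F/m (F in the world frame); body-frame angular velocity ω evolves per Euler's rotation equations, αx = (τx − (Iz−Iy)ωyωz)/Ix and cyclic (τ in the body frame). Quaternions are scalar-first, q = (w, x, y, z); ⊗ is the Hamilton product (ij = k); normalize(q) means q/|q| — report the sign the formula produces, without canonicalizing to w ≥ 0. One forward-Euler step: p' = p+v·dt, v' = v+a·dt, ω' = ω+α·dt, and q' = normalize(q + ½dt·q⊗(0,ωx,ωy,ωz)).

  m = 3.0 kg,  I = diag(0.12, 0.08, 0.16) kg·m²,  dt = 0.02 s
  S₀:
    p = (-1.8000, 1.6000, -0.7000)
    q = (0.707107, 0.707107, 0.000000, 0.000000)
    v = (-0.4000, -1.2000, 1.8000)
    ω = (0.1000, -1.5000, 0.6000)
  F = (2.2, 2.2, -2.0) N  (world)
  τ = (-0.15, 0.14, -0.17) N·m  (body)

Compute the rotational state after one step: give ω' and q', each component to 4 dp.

ω' = (0.0870, -1.4644, 0.5780)
q' = (0.7063, 0.7077, -0.0148, -0.0064)

precession coupling ω×(Iω) = (-0.0720, -0.0024, 0.0060)
angular accel α = (-0.6500, 1.7800, -1.1000)
ω + α·dt = (0.0870, -1.4644, 0.5780)
q⊗(0,ω) = (-0.0707107, 0.0707107, -1.4849247, -0.6363963)
q' = normalize(q + ½dt·q⊗(0,ω)) = (0.7063, 0.7077, -0.0148, -0.0064)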